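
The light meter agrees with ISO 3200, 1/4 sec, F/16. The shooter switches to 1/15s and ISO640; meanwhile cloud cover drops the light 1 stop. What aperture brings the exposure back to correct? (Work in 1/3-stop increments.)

f/2.5

Scene light: 1 stop darker.
Shutter speed: 1/4 → 1/5 → 1/6 → 1/8 → 1/10 → 1/13 → 1/15 — 2 stops shorter (darker).
ISO: 3200 → 2500 → 2000 → 1600 → 1250 → 1000 → 800 → 640 — 2 1/3 stops lower (darker).
Net so far: 5 1/3 stops darker. Aperture: f/16 → f/14 → f/13 → f/11 → f/10 → f/9 → f/8 → f/7.1 → f/6.3 → f/5.6 → f/5 → f/4.5 → f/4 → f/3.5 → f/3.2 → f/2.8 → f/2.5.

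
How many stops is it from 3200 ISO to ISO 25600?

3 stops

3200 → 6400 → 12800 → 25600 — count the steps: 3 stops.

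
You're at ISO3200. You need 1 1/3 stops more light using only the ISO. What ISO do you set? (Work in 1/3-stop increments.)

ISO 8000

ISO: 3200 → 4000 → 5000 → 6400 → 8000 — 1 1/3 stops raised (brighter).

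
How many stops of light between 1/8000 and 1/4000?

1/8000 → 1/4000 — count the steps: 1 stop.

1 stop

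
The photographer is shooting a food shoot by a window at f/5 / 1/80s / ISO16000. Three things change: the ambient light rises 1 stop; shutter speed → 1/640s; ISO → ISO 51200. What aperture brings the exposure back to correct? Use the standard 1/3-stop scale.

Scene light: 1 stop brighter.
Shutter speed: 1/80 → 1/100 → 1/125 → 1/160 → 1/200 → 1/250 → 1/320 → 1/400 → 1/500 → 1/640 — 3 stops shorter (darker).
ISO: 16000 → 20000 → 25600 → 32000 → 40000 → 51200 — 1 2/3 stops raised (brighter).
Net so far: 1/3 stop darker. Aperture: f/5 → f/4.5.

f/4.5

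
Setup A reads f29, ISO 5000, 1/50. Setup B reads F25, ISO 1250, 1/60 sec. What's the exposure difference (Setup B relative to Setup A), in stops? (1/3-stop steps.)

Aperture: f/29 → f/25 — 1/3 stop opened up (brighter).
Shutter speed: 1/50 → 1/60 — 1/3 stop faster (darker).
ISO: 5000 → 4000 → 3200 → 2500 → 2000 → 1600 → 1250 — 2 stops dropped (darker).
Net: +1/3 −1/3 −2 = −2 stops.

2 stops darker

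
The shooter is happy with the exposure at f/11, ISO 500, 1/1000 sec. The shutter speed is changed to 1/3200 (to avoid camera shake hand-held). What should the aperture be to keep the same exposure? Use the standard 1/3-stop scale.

Shutter speed: 1/1000 → 1/1250 → 1/1600 → 1/2000 → 1/2500 → 1/3200 — 1 2/3 stops faster (darker).
Need 1 2/3 stops brighter from the aperture: f/11 → f/10 → f/9 → f/8 → f/7.1 → f/6.3.

f/6.3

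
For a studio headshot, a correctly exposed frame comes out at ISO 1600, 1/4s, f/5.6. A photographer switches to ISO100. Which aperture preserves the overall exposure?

f/1.4

ISO: 1600 → 800 → 400 → 200 → 100 — 4 stops dropped (darker).
Need 4 stops brighter from the aperture: f/5.6 → f/4 → f/2.8 → f/2 → f/1.4.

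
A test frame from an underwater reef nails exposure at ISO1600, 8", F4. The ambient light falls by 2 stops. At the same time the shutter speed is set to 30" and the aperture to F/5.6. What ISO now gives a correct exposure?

Scene light: 2 stops darker.
Shutter speed: 8 → 15 → 30 — 2 stops longer (brighter).
Aperture: f/4 → f/5.6 — 1 stop narrower (darker).
Net so far: 1 stop darker. ISO: 1600 → 3200.

ISO 3200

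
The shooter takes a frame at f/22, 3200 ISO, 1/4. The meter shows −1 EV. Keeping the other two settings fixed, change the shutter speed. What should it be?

1/2s

Underexposed by 1 stop → need 1 stop brighter.
Shutter speed: 1/4 → 1/2.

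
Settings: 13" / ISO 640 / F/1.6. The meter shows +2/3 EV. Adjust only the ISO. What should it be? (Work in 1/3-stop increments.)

ISO 400

Overexposed by 2/3 stop → need 2/3 stop darker.
ISO: 640 → 500 → 400.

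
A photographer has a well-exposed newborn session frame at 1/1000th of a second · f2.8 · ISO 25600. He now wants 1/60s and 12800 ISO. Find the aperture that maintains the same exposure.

f/8

Shutter speed: 1/1000 → 1/500 → 1/250 → 1/125 → 1/60 — 4 stops longer (brighter).
ISO: 25600 → 12800 — 1 stop dropped (darker).
Net change so far: 3 stops brighter. Offset with the aperture: f/2.8 → f/4 → f/5.6 → f/8.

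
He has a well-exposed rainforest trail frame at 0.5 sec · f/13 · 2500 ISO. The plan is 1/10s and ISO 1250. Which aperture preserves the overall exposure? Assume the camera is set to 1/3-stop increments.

Shutter speed: 0.5 → 0.4 → 0.3 → 1/4 → 1/5 → 1/6 → 1/8 → 1/10 — 2 1/3 stops shorter (darker).
ISO: 2500 → 2000 → 1600 → 1250 — 1 stop dropped (darker).
Net change so far: 3 1/3 stops darker. Offset with the aperture: f/13 → f/11 → f/10 → f/9 → f/8 → f/7.1 → f/6.3 → f/5.6 → f/5 → f/4.5 → f/4.

f/4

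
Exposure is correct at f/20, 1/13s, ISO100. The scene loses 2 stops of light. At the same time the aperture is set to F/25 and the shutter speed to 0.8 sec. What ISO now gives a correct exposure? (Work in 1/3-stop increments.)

Scene light: 2 stops darker.
Aperture: f/20 → f/22 → f/25 — 2/3 stop narrower (darker).
Shutter speed: 1/13 → 1/10 → 1/8 → 1/6 → 1/5 → 1/4 → 0.3 → 0.4 → 0.5 → 0.6 → 0.8 — 3 1/3 stops longer (brighter).
Net so far: 2/3 stop brighter. ISO: 100 → 80 → 64.

ISO 64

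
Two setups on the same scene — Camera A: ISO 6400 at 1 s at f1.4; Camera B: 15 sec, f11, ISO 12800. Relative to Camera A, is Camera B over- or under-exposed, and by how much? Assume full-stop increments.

Aperture: f/1.4 → f/2 → f/2.8 → f/4 → f/5.6 → f/8 → f/11 — 6 stops narrower (darker).
Shutter speed: 1 → 2 → 4 → 8 → 15 — 4 stops longer (brighter).
ISO: 6400 → 12800 — 1 stop raised (brighter).
Net: −6 +4 +1 = −1 stop.

1 stop darker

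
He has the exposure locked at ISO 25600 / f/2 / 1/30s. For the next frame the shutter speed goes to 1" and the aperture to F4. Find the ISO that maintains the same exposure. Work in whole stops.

ISO 3200

Shutter speed: 1/30 → 1/15 → 1/8 → 1/4 → 1/2 → 1 — 5 stops longer (brighter).
Aperture: f/2 → f/2.8 → f/4 — 2 stops smaller aperture (darker).
Net change so far: 3 stops brighter. Offset with the ISO: 25600 → 12800 → 6400 → 3200.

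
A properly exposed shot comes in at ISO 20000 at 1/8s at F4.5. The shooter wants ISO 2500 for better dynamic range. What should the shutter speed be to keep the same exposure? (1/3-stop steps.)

1 s

ISO: 20000 → 16000 → 12800 → 10000 → 8000 → 6400 → 5000 → 4000 → 3200 → 2500 — 3 stops lower (darker).
Need 3 stops brighter from the shutter speed: 1/8 → 1/6 → 1/5 → 1/4 → 0.3 → 0.4 → 0.5 → 0.6 → 0.8 → 1.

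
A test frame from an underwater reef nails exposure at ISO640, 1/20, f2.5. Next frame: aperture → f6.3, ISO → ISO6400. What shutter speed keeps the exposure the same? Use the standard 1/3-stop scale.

1/30s

Aperture: f/2.5 → f/2.8 → f/3.2 → f/3.5 → f/4 → f/4.5 → f/5 → f/5.6 → f/6.3 — 2 2/3 stops smaller aperture (darker).
ISO: 640 → 800 → 1000 → 1250 → 1600 → 2000 → 2500 → 3200 → 4000 → 5000 → 6400 — 3 1/3 stops raised (brighter).
Net change so far: 2/3 stop brighter. Offset with the shutter speed: 1/20 → 1/25 → 1/30.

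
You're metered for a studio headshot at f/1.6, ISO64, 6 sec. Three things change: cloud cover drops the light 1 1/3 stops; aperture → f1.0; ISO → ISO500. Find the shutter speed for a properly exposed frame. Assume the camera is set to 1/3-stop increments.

0.8 s

Scene light: 1 1/3 stops darker.
Aperture: f/1.6 → f/1.4 → f/1.2 → f/1.1 → f/1.0 — 1 1/3 stops larger aperture (brighter).
ISO: 64 → 80 → 100 → 125 → 160 → 200 → 250 → 320 → 400 → 500 — 3 stops raised (brighter).
Net so far: 3 stops brighter. Shutter speed: 6 → 5 → 4 → 3.2 → 2.5 → 2 → 1.6 → 1.3 → 1 → 0.8.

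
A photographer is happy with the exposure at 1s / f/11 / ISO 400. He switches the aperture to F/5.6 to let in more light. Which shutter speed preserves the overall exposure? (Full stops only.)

Aperture: f/11 → f/8 → f/5.6 — 2 stops larger aperture (brighter).
Need 2 stops darker from the shutter speed: 1 → 1/2 → 1/4.

1/4s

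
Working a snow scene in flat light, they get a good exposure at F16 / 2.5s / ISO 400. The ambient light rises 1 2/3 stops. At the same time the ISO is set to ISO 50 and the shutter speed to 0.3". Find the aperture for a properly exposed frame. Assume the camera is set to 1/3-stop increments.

f/3.5

Scene light: 1 2/3 stops brighter.
ISO: 400 → 320 → 250 → 200 → 160 → 125 → 100 → 80 → 64 → 50 — 3 stops dropped (darker).
Shutter speed: 2.5 → 2 → 1.6 → 1.3 → 1 → 0.8 → 0.6 → 0.5 → 0.4 → 0.3 — 3 stops shorter (darker).
Net so far: 4 1/3 stops darker. Aperture: f/16 → f/14 → f/13 → f/11 → f/10 → f/9 → f/8 → f/7.1 → f/6.3 → f/5.6 → f/5 → f/4.5 → f/4 → f/3.5.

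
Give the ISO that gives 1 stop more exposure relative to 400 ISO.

ISO 800

ISO: 400 → 800 — 1 stop higher (brighter).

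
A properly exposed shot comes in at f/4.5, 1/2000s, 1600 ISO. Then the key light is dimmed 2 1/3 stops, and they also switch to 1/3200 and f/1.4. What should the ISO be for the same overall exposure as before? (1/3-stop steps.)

Scene light: 2 1/3 stops darker.
Shutter speed: 1/2000 → 1/2500 → 1/3200 — 2/3 stop shorter (darker).
Aperture: f/4.5 → f/4 → f/3.5 → f/3.2 → f/2.8 → f/2.5 → f/2.2 → f/2 → f/1.8 → f/1.6 → f/1.4 — 3 1/3 stops larger aperture (brighter).
Net so far: 1/3 stop brighter. ISO: 1600 → 1250.

ISO 1250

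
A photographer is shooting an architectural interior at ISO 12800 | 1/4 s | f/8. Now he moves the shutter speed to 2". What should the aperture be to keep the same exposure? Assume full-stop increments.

f/22

Shutter speed: 1/4 → 1/2 → 1 → 2 — 3 stops longer (brighter).
Need 3 stops darker from the aperture: f/8 → f/11 → f/16 → f/22.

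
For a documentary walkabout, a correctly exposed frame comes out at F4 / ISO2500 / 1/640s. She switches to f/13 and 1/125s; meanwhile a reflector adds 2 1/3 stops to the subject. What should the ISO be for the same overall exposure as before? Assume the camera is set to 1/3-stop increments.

Scene light: 2 1/3 stops brighter.
Aperture: f/4 → f/4.5 → f/5 → f/5.6 → f/6.3 → f/7.1 → f/8 → f/9 → f/10 → f/11 → f/13 — 3 1/3 stops smaller aperture (darker).
Shutter speed: 1/640 → 1/500 → 1/400 → 1/320 → 1/250 → 1/200 → 1/160 → 1/125 — 2 1/3 stops longer (brighter).
Net so far: 1 1/3 stops brighter. ISO: 2500 → 2000 → 1600 → 1250 → 1000.

ISO 1000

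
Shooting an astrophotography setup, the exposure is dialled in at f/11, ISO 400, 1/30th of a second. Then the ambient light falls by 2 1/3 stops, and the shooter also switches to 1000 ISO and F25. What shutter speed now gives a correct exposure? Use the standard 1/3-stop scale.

Scene light: 2 1/3 stops darker.
ISO: 400 → 500 → 640 → 800 → 1000 — 1 1/3 stops raised (brighter).
Aperture: f/11 → f/13 → f/14 → f/16 → f/18 → f/20 → f/22 → f/25 — 2 1/3 stops stopped down (darker).
Net so far: 3 1/3 stops darker. Shutter speed: 1/30 → 1/25 → 1/20 → 1/15 → 1/13 → 1/10 → 1/8 → 1/6 → 1/5 → 1/4 → 0.3.

0.3 s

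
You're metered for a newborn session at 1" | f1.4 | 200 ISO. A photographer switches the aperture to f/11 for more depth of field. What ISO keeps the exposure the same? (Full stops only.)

ISO 12800

Aperture: f/1.4 → f/2 → f/2.8 → f/4 → f/5.6 → f/8 → f/11 — 6 stops smaller aperture (darker).
Need 6 stops brighter from the ISO: 200 → 400 → 800 → 1600 → 3200 → 6400 → 12800.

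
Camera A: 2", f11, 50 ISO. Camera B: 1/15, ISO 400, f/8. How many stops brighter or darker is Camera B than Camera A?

Aperture: f/11 → f/8 — 1 stop opened up (brighter).
Shutter speed: 2 → 1 → 1/2 → 1/4 → 1/8 → 1/15 — 5 stops shorter (darker).
ISO: 50 → 100 → 200 → 400 — 3 stops higher (brighter).
Net: +1 −5 +3 = −1 stop.

1 stop darker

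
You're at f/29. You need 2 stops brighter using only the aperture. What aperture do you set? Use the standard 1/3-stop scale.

f/14

Aperture: f/29 → f/25 → f/22 → f/20 → f/18 → f/16 → f/14 — 2 stops opened up (brighter).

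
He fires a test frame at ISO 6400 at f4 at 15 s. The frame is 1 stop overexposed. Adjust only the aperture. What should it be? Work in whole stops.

f/5.6

Overexposed by 1 stop → need 1 stop darker.
Aperture: f/4 → f/5.6.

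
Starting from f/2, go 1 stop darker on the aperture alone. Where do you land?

Aperture: f/2 → f/2.8 — 1 stop narrower (darker).

f/2.8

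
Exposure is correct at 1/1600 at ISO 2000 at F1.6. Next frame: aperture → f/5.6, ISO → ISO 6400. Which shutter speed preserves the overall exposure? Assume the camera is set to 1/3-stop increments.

1/400s

Aperture: f/1.6 → f/1.8 → f/2 → f/2.2 → f/2.5 → f/2.8 → f/3.2 → f/3.5 → f/4 → f/4.5 → f/5 → f/5.6 — 3 2/3 stops narrower (darker).
ISO: 2000 → 2500 → 3200 → 4000 → 5000 → 6400 — 1 2/3 stops raised (brighter).
Net change so far: 2 stops darker. Offset with the shutter speed: 1/1600 → 1/1250 → 1/1000 → 1/800 → 1/640 → 1/500 → 1/400.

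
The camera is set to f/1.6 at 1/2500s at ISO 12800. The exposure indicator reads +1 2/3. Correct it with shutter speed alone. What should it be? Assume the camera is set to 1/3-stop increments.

Overexposed by 1 2/3 stops → need 1 2/3 stops darker.
Shutter speed: 1/2500 → 1/3200 → 1/4000 → 1/5000 → 1/6400 → 1/8000.

1/8000s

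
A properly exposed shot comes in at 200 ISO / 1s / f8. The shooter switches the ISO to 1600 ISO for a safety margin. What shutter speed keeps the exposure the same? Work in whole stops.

ISO: 200 → 400 → 800 → 1600 — 3 stops raised (brighter).
Need 3 stops darker from the shutter speed: 1 → 1/2 → 1/4 → 1/8.

1/8s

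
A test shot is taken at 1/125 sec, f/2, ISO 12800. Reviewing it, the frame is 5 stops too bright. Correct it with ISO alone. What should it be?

Overexposed by 5 stops → need 5 stops darker.
ISO: 12800 → 6400 → 3200 → 1600 → 800 → 400.

ISO 400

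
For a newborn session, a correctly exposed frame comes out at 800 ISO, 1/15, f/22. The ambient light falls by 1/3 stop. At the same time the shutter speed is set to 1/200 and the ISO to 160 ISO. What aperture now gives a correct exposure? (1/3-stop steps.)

Scene light: 1/3 stop darker.
Shutter speed: 1/15 → 1/20 → 1/25 → 1/30 → 1/40 → 1/50 → 1/60 → 1/80 → 1/100 → 1/125 → 1/160 → 1/200 — 3 2/3 stops shorter (darker).
ISO: 800 → 640 → 500 → 400 → 320 → 250 → 200 → 160 — 2 1/3 stops lower (darker).
Net so far: 6 1/3 stops darker. Aperture: f/22 → f/20 → f/18 → f/16 → f/14 → f/13 → f/11 → f/10 → f/9 → f/8 → f/7.1 → f/6.3 → f/5.6 → f/5 → f/4.5 → f/4 → f/3.5 → f/3.2 → f/2.8 → f/2.5.

f/2.5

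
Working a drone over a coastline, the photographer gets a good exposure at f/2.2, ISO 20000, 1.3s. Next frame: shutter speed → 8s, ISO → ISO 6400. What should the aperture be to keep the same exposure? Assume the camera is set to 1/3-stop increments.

f/3.2

Shutter speed: 1.3 → 1.6 → 2 → 2.5 → 3.2 → 4 → 5 → 6 → 8 — 2 2/3 stops slower (brighter).
ISO: 20000 → 16000 → 12800 → 10000 → 8000 → 6400 — 1 2/3 stops lower (darker).
Net change so far: 1 stop brighter. Offset with the aperture: f/2.2 → f/2.5 → f/2.8 → f/3.2.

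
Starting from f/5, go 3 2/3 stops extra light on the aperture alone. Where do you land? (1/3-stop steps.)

f/1.4

Aperture: f/5 → f/4.5 → f/4 → f/3.5 → f/3.2 → f/2.8 → f/2.5 → f/2.2 → f/2 → f/1.8 → f/1.6 → f/1.4 — 3 2/3 stops opened up (brighter).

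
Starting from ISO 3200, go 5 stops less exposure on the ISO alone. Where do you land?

ISO 100

ISO: 3200 → 1600 → 800 → 400 → 200 → 100 — 5 stops dropped (darker).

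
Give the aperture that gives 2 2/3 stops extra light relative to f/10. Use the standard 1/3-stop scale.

f/4

Aperture: f/10 → f/9 → f/8 → f/7.1 → f/6.3 → f/5.6 → f/5 → f/4.5 → f/4 — 2 2/3 stops larger aperture (brighter).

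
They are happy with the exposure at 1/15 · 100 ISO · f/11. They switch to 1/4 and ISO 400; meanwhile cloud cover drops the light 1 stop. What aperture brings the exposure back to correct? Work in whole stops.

f/32

Scene light: 1 stop darker.
Shutter speed: 1/15 → 1/8 → 1/4 — 2 stops slower (brighter).
ISO: 100 → 200 → 400 — 2 stops higher (brighter).
Net so far: 3 stops brighter. Aperture: f/11 → f/16 → f/22 → f/32.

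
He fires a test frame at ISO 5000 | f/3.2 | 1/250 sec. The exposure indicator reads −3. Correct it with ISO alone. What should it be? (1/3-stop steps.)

ISO 40000

Underexposed by 3 stops → need 3 stops brighter.
ISO: 5000 → 6400 → 8000 → 10000 → 12800 → 16000 → 20000 → 25600 → 32000 → 40000.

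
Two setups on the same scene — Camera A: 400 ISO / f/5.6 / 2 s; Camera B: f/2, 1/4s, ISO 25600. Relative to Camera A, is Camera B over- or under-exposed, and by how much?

6 stops brighter

Aperture: f/5.6 → f/4 → f/2.8 → f/2 — 3 stops wider (brighter).
Shutter speed: 2 → 1 → 1/2 → 1/4 — 3 stops faster (darker).
ISO: 400 → 800 → 1600 → 3200 → 6400 → 12800 → 25600 — 6 stops higher (brighter).
Net: +3 −3 +6 = +6 stops.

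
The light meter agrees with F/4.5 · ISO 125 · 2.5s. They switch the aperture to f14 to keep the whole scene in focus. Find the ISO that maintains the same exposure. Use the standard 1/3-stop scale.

Aperture: f/4.5 → f/5 → f/5.6 → f/6.3 → f/7.1 → f/8 → f/9 → f/10 → f/11 → f/13 → f/14 — 3 1/3 stops smaller aperture (darker).
Need 3 1/3 stops brighter from the ISO: 125 → 160 → 200 → 250 → 320 → 400 → 500 → 640 → 800 → 1000 → 1250.

ISO 1250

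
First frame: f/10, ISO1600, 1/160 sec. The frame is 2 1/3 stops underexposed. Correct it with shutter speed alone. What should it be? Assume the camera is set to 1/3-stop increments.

1/30s

Underexposed by 2 1/3 stops → need 2 1/3 stops brighter.
Shutter speed: 1/160 → 1/125 → 1/100 → 1/80 → 1/60 → 1/50 → 1/40 → 1/30.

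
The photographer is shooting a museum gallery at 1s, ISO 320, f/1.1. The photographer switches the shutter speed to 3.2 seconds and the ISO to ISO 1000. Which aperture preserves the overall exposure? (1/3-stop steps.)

f/3.5

Shutter speed: 1 → 1.3 → 1.6 → 2 → 2.5 → 3.2 — 1 2/3 stops longer (brighter).
ISO: 320 → 400 → 500 → 640 → 800 → 1000 — 1 2/3 stops higher (brighter).
Net change so far: 3 1/3 stops brighter. Offset with the aperture: f/1.1 → f/1.2 → f/1.4 → f/1.6 → f/1.8 → f/2 → f/2.2 → f/2.5 → f/2.8 → f/3.2 → f/3.5.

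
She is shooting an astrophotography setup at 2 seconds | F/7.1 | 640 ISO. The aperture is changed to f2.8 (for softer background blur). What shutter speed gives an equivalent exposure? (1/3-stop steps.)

0.3 s

Aperture: f/7.1 → f/6.3 → f/5.6 → f/5 → f/4.5 → f/4 → f/3.5 → f/3.2 → f/2.8 — 2 2/3 stops opened up (brighter).
Need 2 2/3 stops darker from the shutter speed: 2 → 1.6 → 1.3 → 1 → 0.8 → 0.6 → 0.5 → 0.4 → 0.3.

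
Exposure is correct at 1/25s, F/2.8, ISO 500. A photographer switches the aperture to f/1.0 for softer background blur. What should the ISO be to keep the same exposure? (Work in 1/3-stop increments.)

Aperture: f/2.8 → f/2.5 → f/2.2 → f/2 → f/1.8 → f/1.6 → f/1.4 → f/1.2 → f/1.1 → f/1.0 — 3 stops larger aperture (brighter).
Need 3 stops darker from the ISO: 500 → 400 → 320 → 250 → 200 → 160 → 125 → 100 → 80 → 64.

ISO 64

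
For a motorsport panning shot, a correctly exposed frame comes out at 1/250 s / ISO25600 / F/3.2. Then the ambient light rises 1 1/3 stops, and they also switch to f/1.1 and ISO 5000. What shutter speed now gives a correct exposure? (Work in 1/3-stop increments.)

1/1000s

Scene light: 1 1/3 stops brighter.
Aperture: f/3.2 → f/2.8 → f/2.5 → f/2.2 → f/2 → f/1.8 → f/1.6 → f/1.4 → f/1.2 → f/1.1 — 3 stops opened up (brighter).
ISO: 25600 → 20000 → 16000 → 12800 → 10000 → 8000 → 6400 → 5000 — 2 1/3 stops dropped (darker).
Net so far: 2 stops brighter. Shutter speed: 1/250 → 1/320 → 1/400 → 1/500 → 1/640 → 1/800 → 1/1000.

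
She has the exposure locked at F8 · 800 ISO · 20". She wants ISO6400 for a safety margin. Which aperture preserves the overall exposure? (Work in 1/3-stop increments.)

ISO: 800 → 1000 → 1250 → 1600 → 2000 → 2500 → 3200 → 4000 → 5000 → 6400 — 3 stops raised (brighter).
Need 3 stops darker from the aperture: f/8 → f/9 → f/10 → f/11 → f/13 → f/14 → f/16 → f/18 → f/20 → f/22.

f/22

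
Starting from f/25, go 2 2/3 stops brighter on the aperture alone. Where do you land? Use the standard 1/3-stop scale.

f/10

Aperture: f/25 → f/22 → f/20 → f/18 → f/16 → f/14 → f/13 → f/11 → f/10 — 2 2/3 stops wider (brighter).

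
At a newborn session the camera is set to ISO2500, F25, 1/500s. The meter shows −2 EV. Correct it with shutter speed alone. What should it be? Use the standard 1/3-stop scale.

1/125s

Underexposed by 2 stops → need 2 stops brighter.
Shutter speed: 1/500 → 1/400 → 1/320 → 1/250 → 1/200 → 1/160 → 1/125.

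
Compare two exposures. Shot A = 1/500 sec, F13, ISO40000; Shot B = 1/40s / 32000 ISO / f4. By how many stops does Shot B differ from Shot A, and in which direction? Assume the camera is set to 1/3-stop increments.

Aperture: f/13 → f/11 → f/10 → f/9 → f/8 → f/7.1 → f/6.3 → f/5.6 → f/5 → f/4.5 → f/4 — 3 1/3 stops larger aperture (brighter).
Shutter speed: 1/500 → 1/400 → 1/320 → 1/250 → 1/200 → 1/160 → 1/125 → 1/100 → 1/80 → 1/60 → 1/50 → 1/40 — 3 2/3 stops longer (brighter).
ISO: 40000 → 32000 — 1/3 stop dropped (darker).
Net: +3 1/3 +3 2/3 −1/3 = +6 2/3 stops.

6 2/3 stops brighter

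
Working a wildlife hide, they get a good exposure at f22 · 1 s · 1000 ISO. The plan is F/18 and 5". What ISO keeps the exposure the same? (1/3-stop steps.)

Aperture: f/22 → f/20 → f/18 — 2/3 stop wider (brighter).
Shutter speed: 1 → 1.3 → 1.6 → 2 → 2.5 → 3.2 → 4 → 5 — 2 1/3 stops slower (brighter).
Net change so far: 3 stops brighter. Offset with the ISO: 1000 → 800 → 640 → 500 → 400 → 320 → 250 → 200 → 160 → 125.

ISO 125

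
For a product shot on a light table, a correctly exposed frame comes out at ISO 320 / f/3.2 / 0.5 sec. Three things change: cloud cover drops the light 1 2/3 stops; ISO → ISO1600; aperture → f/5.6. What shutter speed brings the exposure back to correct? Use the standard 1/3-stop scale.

Scene light: 1 2/3 stops darker.
ISO: 320 → 400 → 500 → 640 → 800 → 1000 → 1250 → 1600 — 2 1/3 stops higher (brighter).
Aperture: f/3.2 → f/3.5 → f/4 → f/4.5 → f/5 → f/5.6 — 1 2/3 stops stopped down (darker).
Net so far: 1 stop darker. Shutter speed: 0.5 → 0.6 → 0.8 → 1.

1 s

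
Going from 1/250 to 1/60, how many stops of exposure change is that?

1/250 → 1/125 → 1/60 — count the steps: 2 stops.

2 stops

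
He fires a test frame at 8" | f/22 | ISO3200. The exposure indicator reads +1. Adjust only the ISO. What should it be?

ISO 1600

Overexposed by 1 stop → need 1 stop darker.
ISO: 3200 → 1600.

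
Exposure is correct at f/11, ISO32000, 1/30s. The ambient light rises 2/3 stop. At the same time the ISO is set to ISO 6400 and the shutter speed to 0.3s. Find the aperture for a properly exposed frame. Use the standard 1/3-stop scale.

Scene light: 2/3 stop brighter.
ISO: 32000 → 25600 → 20000 → 16000 → 12800 → 10000 → 8000 → 6400 — 2 1/3 stops lower (darker).
Shutter speed: 1/30 → 1/25 → 1/20 → 1/15 → 1/13 → 1/10 → 1/8 → 1/6 → 1/5 → 1/4 → 0.3 — 3 1/3 stops longer (brighter).
Net so far: 1 2/3 stops brighter. Aperture: f/11 → f/13 → f/14 → f/16 → f/18 → f/20.

f/20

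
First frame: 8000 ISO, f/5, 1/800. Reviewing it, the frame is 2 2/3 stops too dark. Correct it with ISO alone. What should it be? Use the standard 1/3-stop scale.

Underexposed by 2 2/3 stops → need 2 2/3 stops brighter.
ISO: 8000 → 10000 → 12800 → 16000 → 20000 → 25600 → 32000 → 40000 → 51200.

ISO 51200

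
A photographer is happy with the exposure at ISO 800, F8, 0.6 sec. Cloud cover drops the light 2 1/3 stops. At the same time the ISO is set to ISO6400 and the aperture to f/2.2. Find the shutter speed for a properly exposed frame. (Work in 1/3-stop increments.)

Scene light: 2 1/3 stops darker.
ISO: 800 → 1000 → 1250 → 1600 → 2000 → 2500 → 3200 → 4000 → 5000 → 6400 — 3 stops higher (brighter).
Aperture: f/8 → f/7.1 → f/6.3 → f/5.6 → f/5 → f/4.5 → f/4 → f/3.5 → f/3.2 → f/2.8 → f/2.5 → f/2.2 — 3 2/3 stops opened up (brighter).
Net so far: 4 1/3 stops brighter. Shutter speed: 0.6 → 0.5 → 0.4 → 0.3 → 1/4 → 1/5 → 1/6 → 1/8 → 1/10 → 1/13 → 1/15 → 1/20 → 1/25 → 1/30.

1/30s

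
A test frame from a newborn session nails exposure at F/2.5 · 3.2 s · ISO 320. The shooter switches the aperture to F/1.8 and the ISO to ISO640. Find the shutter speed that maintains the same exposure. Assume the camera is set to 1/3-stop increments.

Aperture: f/2.5 → f/2.2 → f/2 → f/1.8 — 1 stop wider (brighter).
ISO: 320 → 400 → 500 → 640 — 1 stop raised (brighter).
Net change so far: 2 stops brighter. Offset with the shutter speed: 3.2 → 2.5 → 2 → 1.6 → 1.3 → 1 → 0.8.

0.8 s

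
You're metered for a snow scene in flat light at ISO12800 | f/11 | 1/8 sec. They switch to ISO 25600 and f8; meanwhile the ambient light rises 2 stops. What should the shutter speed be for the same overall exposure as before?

1/125s

Scene light: 2 stops brighter.
ISO: 12800 → 25600 — 1 stop higher (brighter).
Aperture: f/11 → f/8 — 1 stop larger aperture (brighter).
Net so far: 4 stops brighter. Shutter speed: 1/8 → 1/15 → 1/30 → 1/60 → 1/125.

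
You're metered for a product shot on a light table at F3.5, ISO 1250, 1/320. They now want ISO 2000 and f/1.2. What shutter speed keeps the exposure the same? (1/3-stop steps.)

ISO: 1250 → 1600 → 2000 — 2/3 stop raised (brighter).
Aperture: f/3.5 → f/3.2 → f/2.8 → f/2.5 → f/2.2 → f/2 → f/1.8 → f/1.6 → f/1.4 → f/1.2 — 3 stops wider (brighter).
Net change so far: 3 2/3 stops brighter. Offset with the shutter speed: 1/320 → 1/400 → 1/500 → 1/640 → 1/800 → 1/1000 → 1/1250 → 1/1600 → 1/2000 → 1/2500 → 1/3200 → 1/4000.

1/4000s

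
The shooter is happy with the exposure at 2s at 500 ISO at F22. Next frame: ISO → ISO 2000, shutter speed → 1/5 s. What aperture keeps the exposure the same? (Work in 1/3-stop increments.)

ISO: 500 → 640 → 800 → 1000 → 1250 → 1600 → 2000 — 2 stops raised (brighter).
Shutter speed: 2 → 1.6 → 1.3 → 1 → 0.8 → 0.6 → 0.5 → 0.4 → 0.3 → 1/4 → 1/5 — 3 1/3 stops faster (darker).
Net change so far: 1 1/3 stops darker. Offset with the aperture: f/22 → f/20 → f/18 → f/16 → f/14.

f/14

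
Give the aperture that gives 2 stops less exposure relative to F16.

f/32

Aperture: f/16 → f/22 → f/32 — 2 stops smaller aperture (darker).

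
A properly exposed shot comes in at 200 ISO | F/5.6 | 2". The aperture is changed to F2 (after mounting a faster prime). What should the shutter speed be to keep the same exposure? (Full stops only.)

1/4s

Aperture: f/5.6 → f/4 → f/2.8 → f/2 — 3 stops opened up (brighter).
Need 3 stops darker from the shutter speed: 2 → 1 → 1/2 → 1/4.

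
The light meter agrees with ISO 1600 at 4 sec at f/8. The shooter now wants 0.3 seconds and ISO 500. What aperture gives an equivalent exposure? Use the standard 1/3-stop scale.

f/1.2

Shutter speed: 4 → 3.2 → 2.5 → 2 → 1.6 → 1.3 → 1 → 0.8 → 0.6 → 0.5 → 0.4 → 0.3 — 3 2/3 stops shorter (darker).
ISO: 1600 → 1250 → 1000 → 800 → 640 → 500 — 1 2/3 stops dropped (darker).
Net change so far: 5 1/3 stops darker. Offset with the aperture: f/8 → f/7.1 → f/6.3 → f/5.6 → f/5 → f/4.5 → f/4 → f/3.5 → f/3.2 → f/2.8 → f/2.5 → f/2.2 → f/2 → f/1.8 → f/1.6 → f/1.4 → f/1.2.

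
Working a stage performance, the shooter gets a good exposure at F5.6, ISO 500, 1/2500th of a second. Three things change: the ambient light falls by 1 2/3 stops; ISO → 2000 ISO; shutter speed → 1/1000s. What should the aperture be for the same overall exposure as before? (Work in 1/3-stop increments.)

f/10

Scene light: 1 2/3 stops darker.
ISO: 500 → 640 → 800 → 1000 → 1250 → 1600 → 2000 — 2 stops raised (brighter).
Shutter speed: 1/2500 → 1/2000 → 1/1600 → 1/1250 → 1/1000 — 1 1/3 stops slower (brighter).
Net so far: 1 2/3 stops brighter. Aperture: f/5.6 → f/6.3 → f/7.1 → f/8 → f/9 → f/10.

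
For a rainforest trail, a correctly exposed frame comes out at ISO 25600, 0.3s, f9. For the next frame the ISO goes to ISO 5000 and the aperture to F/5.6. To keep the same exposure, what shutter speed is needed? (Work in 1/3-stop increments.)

ISO: 25600 → 20000 → 16000 → 12800 → 10000 → 8000 → 6400 → 5000 — 2 1/3 stops lower (darker).
Aperture: f/9 → f/8 → f/7.1 → f/6.3 → f/5.6 — 1 1/3 stops wider (brighter).
Net change so far: 1 stop darker. Offset with the shutter speed: 0.3 → 0.4 → 0.5 → 0.6.

0.6 s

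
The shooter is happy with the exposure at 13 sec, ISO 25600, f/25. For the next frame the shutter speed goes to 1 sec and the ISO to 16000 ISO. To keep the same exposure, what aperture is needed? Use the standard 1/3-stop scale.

Shutter speed: 13 → 10 → 8 → 6 → 5 → 4 → 3.2 → 2.5 → 2 → 1.6 → 1.3 → 1 — 3 2/3 stops faster (darker).
ISO: 25600 → 20000 → 16000 — 2/3 stop lower (darker).
Net change so far: 4 1/3 stops darker. Offset with the aperture: f/25 → f/22 → f/20 → f/18 → f/16 → f/14 → f/13 → f/11 → f/10 → f/9 → f/8 → f/7.1 → f/6.3 → f/5.6.

f/5.6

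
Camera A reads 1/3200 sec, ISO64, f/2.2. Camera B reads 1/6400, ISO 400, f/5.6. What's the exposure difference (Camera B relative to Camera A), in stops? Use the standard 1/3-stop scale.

Aperture: f/2.2 → f/2.5 → f/2.8 → f/3.2 → f/3.5 → f/4 → f/4.5 → f/5 → f/5.6 — 2 2/3 stops stopped down (darker).
Shutter speed: 1/3200 → 1/4000 → 1/5000 → 1/6400 — 1 stop faster (darker).
ISO: 64 → 80 → 100 → 125 → 160 → 200 → 250 → 320 → 400 — 2 2/3 stops raised (brighter).
Net: −2 2/3 −1 +2 2/3 = −1 stop.

1 stop darker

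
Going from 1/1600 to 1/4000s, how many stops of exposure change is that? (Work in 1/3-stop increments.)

1 1/3 stops

1/1600 → 1/2000 → 1/2500 → 1/3200 → 1/4000 — count the steps: 4 third-stops = 1 1/3 stops.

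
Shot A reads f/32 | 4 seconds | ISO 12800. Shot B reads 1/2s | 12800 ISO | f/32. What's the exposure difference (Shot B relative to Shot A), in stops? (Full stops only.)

Aperture: unchanged.
Shutter speed: 4 → 2 → 1 → 1/2 — 3 stops shorter (darker).
ISO: unchanged.
Net: −3 = −3 stops.

3 stops darker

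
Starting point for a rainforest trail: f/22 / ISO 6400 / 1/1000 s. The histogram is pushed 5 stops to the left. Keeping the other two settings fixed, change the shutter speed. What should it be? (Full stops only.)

1/30s

Underexposed by 5 stops → need 5 stops brighter.
Shutter speed: 1/1000 → 1/500 → 1/250 → 1/125 → 1/60 → 1/30.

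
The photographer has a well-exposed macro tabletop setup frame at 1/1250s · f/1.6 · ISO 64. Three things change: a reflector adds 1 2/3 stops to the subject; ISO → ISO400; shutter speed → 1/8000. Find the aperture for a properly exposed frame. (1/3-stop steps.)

Scene light: 1 2/3 stops brighter.
ISO: 64 → 80 → 100 → 125 → 160 → 200 → 250 → 320 → 400 — 2 2/3 stops raised (brighter).
Shutter speed: 1/1250 → 1/1600 → 1/2000 → 1/2500 → 1/3200 → 1/4000 → 1/5000 → 1/6400 → 1/8000 — 2 2/3 stops shorter (darker).
Net so far: 1 2/3 stops brighter. Aperture: f/1.6 → f/1.8 → f/2 → f/2.2 → f/2.5 → f/2.8.

f/2.8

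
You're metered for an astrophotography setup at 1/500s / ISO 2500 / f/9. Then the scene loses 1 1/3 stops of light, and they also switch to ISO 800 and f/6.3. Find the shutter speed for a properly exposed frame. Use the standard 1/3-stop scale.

1/125s

Scene light: 1 1/3 stops darker.
ISO: 2500 → 2000 → 1600 → 1250 → 1000 → 800 — 1 2/3 stops lower (darker).
Aperture: f/9 → f/8 → f/7.1 → f/6.3 — 1 stop larger aperture (brighter).
Net so far: 2 stops darker. Shutter speed: 1/500 → 1/400 → 1/320 → 1/250 → 1/200 → 1/160 → 1/125.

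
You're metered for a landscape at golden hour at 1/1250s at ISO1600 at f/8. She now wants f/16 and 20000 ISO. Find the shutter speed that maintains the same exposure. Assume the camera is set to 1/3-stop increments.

Aperture: f/8 → f/9 → f/10 → f/11 → f/13 → f/14 → f/16 — 2 stops smaller aperture (darker).
ISO: 1600 → 2000 → 2500 → 3200 → 4000 → 5000 → 6400 → 8000 → 10000 → 12800 → 16000 → 20000 — 3 2/3 stops raised (brighter).
Net change so far: 1 2/3 stops brighter. Offset with the shutter speed: 1/1250 → 1/1600 → 1/2000 → 1/2500 → 1/3200 → 1/4000.

1/4000s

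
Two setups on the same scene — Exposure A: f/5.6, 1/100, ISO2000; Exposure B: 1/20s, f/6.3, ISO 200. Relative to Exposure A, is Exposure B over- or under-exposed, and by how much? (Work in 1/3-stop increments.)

Aperture: f/5.6 → f/6.3 — 1/3 stop stopped down (darker).
Shutter speed: 1/100 → 1/80 → 1/60 → 1/50 → 1/40 → 1/30 → 1/25 → 1/20 — 2 1/3 stops slower (brighter).
ISO: 2000 → 1600 → 1250 → 1000 → 800 → 640 → 500 → 400 → 320 → 250 → 200 — 3 1/3 stops dropped (darker).
Net: −1/3 +2 1/3 −3 1/3 = −1 1/3 stops.

1 1/3 stops darker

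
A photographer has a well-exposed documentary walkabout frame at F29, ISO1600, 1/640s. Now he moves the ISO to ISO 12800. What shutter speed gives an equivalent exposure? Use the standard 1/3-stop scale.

ISO: 1600 → 2000 → 2500 → 3200 → 4000 → 5000 → 6400 → 8000 → 10000 → 12800 — 3 stops higher (brighter).
Need 3 stops darker from the shutter speed: 1/640 → 1/800 → 1/1000 → 1/1250 → 1/1600 → 1/2000 → 1/2500 → 1/3200 → 1/4000 → 1/5000.

1/5000s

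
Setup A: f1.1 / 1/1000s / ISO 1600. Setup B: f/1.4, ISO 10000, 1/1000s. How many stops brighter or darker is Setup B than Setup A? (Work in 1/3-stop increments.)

Aperture: f/1.1 → f/1.2 → f/1.4 — 2/3 stop stopped down (darker).
Shutter speed: unchanged.
ISO: 1600 → 2000 → 2500 → 3200 → 4000 → 5000 → 6400 → 8000 → 10000 — 2 2/3 stops raised (brighter).
Net: −2/3 +2 2/3 = +2 stops.

2 stops brighter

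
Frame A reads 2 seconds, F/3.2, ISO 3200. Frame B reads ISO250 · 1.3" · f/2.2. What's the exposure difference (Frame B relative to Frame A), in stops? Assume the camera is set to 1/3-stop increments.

Aperture: f/3.2 → f/2.8 → f/2.5 → f/2.2 — 1 stop larger aperture (brighter).
Shutter speed: 2 → 1.6 → 1.3 — 2/3 stop faster (darker).
ISO: 3200 → 2500 → 2000 → 1600 → 1250 → 1000 → 800 → 640 → 500 → 400 → 320 → 250 — 3 2/3 stops dropped (darker).
Net: +1 −2/3 −3 2/3 = −3 1/3 stops.

3 1/3 stops darker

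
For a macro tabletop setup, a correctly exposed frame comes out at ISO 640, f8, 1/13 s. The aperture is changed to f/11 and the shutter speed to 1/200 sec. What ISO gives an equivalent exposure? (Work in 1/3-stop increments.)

Aperture: f/8 → f/9 → f/10 → f/11 — 1 stop smaller aperture (darker).
Shutter speed: 1/13 → 1/15 → 1/20 → 1/25 → 1/30 → 1/40 → 1/50 → 1/60 → 1/80 → 1/100 → 1/125 → 1/160 → 1/200 — 4 stops shorter (darker).
Net change so far: 5 stops darker. Offset with the ISO: 640 → 800 → 1000 → 1250 → 1600 → 2000 → 2500 → 3200 → 4000 → 5000 → 6400 → 8000 → 10000 → 12800 → 16000 → 20000.

ISO 20000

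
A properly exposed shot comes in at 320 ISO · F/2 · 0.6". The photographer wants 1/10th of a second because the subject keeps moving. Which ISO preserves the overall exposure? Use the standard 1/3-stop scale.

Shutter speed: 0.6 → 0.5 → 0.4 → 0.3 → 1/4 → 1/5 → 1/6 → 1/8 → 1/10 — 2 2/3 stops faster (darker).
Need 2 2/3 stops brighter from the ISO: 320 → 400 → 500 → 640 → 800 → 1000 → 1250 → 1600 → 2000.

ISO 2000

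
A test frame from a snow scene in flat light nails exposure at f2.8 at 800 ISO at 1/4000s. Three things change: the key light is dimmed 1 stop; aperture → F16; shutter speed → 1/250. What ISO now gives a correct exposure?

ISO 3200

Scene light: 1 stop darker.
Aperture: f/2.8 → f/4 → f/5.6 → f/8 → f/11 → f/16 — 5 stops smaller aperture (darker).
Shutter speed: 1/4000 → 1/2000 → 1/1000 → 1/500 → 1/250 — 4 stops longer (brighter).
Net so far: 2 stops darker. ISO: 800 → 1600 → 3200.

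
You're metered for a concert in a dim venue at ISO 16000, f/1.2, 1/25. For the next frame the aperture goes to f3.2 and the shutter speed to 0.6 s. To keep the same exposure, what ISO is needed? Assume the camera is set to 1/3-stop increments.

ISO 6400

Aperture: f/1.2 → f/1.4 → f/1.6 → f/1.8 → f/2 → f/2.2 → f/2.5 → f/2.8 → f/3.2 — 2 2/3 stops stopped down (darker).
Shutter speed: 1/25 → 1/20 → 1/15 → 1/13 → 1/10 → 1/8 → 1/6 → 1/5 → 1/4 → 0.3 → 0.4 → 0.5 → 0.6 — 4 stops slower (brighter).
Net change so far: 1 1/3 stops brighter. Offset with the ISO: 16000 → 12800 → 10000 → 8000 → 6400.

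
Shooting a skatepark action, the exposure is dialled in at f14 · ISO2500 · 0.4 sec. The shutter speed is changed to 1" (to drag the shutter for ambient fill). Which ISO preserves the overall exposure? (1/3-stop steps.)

ISO 1000

Shutter speed: 0.4 → 0.5 → 0.6 → 0.8 → 1 — 1 1/3 stops longer (brighter).
Need 1 1/3 stops darker from the ISO: 2500 → 2000 → 1600 → 1250 → 1000.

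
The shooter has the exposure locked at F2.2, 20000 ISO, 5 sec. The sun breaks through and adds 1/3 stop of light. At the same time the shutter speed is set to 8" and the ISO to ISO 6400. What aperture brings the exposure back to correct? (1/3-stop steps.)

Scene light: 1/3 stop brighter.
Shutter speed: 5 → 6 → 8 — 2/3 stop longer (brighter).
ISO: 20000 → 16000 → 12800 → 10000 → 8000 → 6400 — 1 2/3 stops lower (darker).
Net so far: 2/3 stop darker. Aperture: f/2.2 → f/2 → f/1.8.

f/1.8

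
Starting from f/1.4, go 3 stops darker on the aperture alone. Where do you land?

f/4

Aperture: f/1.4 → f/2 → f/2.8 → f/4 — 3 stops smaller aperture (darker).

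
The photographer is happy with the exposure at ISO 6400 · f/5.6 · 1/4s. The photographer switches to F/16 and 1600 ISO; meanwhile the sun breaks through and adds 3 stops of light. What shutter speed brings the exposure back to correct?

Scene light: 3 stops brighter.
Aperture: f/5.6 → f/8 → f/11 → f/16 — 3 stops stopped down (darker).
ISO: 6400 → 3200 → 1600 — 2 stops lower (darker).
Net so far: 2 stops darker. Shutter speed: 1/4 → 1/2 → 1.

1 s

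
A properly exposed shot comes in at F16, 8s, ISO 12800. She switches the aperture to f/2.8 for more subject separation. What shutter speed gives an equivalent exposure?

Aperture: f/16 → f/11 → f/8 → f/5.6 → f/4 → f/2.8 — 5 stops larger aperture (brighter).
Need 5 stops darker from the shutter speed: 8 → 4 → 2 → 1 → 1/2 → 1/4.

1/4s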